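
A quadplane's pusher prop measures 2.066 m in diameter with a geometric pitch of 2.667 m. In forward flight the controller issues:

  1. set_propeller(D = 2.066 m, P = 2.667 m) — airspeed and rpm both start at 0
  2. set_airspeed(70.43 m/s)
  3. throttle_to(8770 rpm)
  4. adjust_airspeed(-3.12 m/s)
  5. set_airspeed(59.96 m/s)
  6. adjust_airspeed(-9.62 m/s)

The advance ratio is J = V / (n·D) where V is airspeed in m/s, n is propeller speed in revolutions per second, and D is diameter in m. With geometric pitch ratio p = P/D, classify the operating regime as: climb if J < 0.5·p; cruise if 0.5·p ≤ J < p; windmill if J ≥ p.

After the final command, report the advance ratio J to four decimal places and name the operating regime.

J = 0.1667, regime = climb

set_propeller: D = 2.066 m, P = 2.667 m (p = P/D = 1.290900); state ← (V=0, rpm=0)
set_airspeed(70.43): V ← 70.43 m/s
throttle_to(8770): rpm ← 8770
adjust_airspeed(-3.12): V ← 70.43 -3.12 = 67.31 m/s
set_airspeed(59.96): V ← 59.96 m/s
adjust_airspeed(-9.62): V ← 59.96 -9.62 = 50.34 m/s
final state: V = 50.34 m/s, rpm = 8770 → n = rpm/60 = 146.166667 rev/s
J = V / (n·D) = 50.34 / (146.166667 × 2.066) = 0.166700
regime bands: climb J<0.6455 | cruise [0.6455, 1.2909) | windmill J≥1.2909
J = 0.1667 → climb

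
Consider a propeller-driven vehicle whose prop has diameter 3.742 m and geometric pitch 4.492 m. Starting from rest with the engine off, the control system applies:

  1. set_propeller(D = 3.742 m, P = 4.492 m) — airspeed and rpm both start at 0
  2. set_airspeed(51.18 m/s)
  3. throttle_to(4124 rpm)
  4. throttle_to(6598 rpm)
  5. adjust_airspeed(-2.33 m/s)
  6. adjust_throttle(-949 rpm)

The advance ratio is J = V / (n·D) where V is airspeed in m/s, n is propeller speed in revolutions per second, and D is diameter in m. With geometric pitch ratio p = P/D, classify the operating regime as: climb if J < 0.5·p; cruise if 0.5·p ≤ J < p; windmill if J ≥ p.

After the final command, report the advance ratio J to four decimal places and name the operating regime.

set_propeller: D = 3.742 m, P = 4.492 m (p = P/D = 1.200428); state ← (V=0, rpm=0)
set_airspeed(51.18): V ← 51.18 m/s
throttle_to(4124): rpm ← 4124
throttle_to(6598): rpm ← 6598
adjust_airspeed(-2.33): V ← 51.18 -2.33 = 48.85 m/s
adjust_throttle(-949): rpm ← 6598 -949 = 5649
final state: V = 48.85 m/s, rpm = 5649 → n = rpm/60 = 94.150000 rev/s
J = V / (n·D) = 48.85 / (94.150000 × 3.742) = 0.138657
regime bands: climb J<0.6002 | cruise [0.6002, 1.2004) | windmill J≥1.2004
J = 0.1387 → climb

J = 0.1387, regime = climb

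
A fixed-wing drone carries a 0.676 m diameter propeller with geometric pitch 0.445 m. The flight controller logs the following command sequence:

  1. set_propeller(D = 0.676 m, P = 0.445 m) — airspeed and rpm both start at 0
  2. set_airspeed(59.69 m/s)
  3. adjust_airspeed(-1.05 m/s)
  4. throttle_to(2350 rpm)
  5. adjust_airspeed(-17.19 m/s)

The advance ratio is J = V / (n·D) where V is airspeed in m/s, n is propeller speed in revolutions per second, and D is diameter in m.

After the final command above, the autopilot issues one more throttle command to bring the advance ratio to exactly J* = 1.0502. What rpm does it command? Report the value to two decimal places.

rpm = 3503.14

set_propeller: D = 0.676 m, P = 0.445 m (p = P/D = 0.658284); state ← (V=0, rpm=0)
set_airspeed(59.69): V ← 59.69 m/s
adjust_airspeed(-1.05): V ← 59.69 -1.05 = 58.64 m/s
throttle_to(2350): rpm ← 2350
adjust_airspeed(-17.19): V ← 58.64 -17.19 = 41.45 m/s
final state: V = 41.45 m/s, rpm = 2350 → n = rpm/60 = 39.166667 rev/s
target J* = 1.0502; solve J* = V/(n·D) for n: n = V/(J*·D) = 41.45/(1.0502 × 0.676) = 58.385610 rev/s
rpm = 60·n = 3503.136624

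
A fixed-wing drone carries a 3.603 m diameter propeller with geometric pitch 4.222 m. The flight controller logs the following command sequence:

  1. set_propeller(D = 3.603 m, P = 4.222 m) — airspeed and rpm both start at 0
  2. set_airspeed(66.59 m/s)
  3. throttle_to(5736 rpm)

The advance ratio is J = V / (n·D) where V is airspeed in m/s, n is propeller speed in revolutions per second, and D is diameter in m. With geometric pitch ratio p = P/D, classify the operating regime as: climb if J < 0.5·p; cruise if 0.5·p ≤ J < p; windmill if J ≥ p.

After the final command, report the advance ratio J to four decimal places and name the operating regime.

J = 0.1933, regime = climb

set_propeller: D = 3.603 m, P = 4.222 m (p = P/D = 1.171801); state ← (V=0, rpm=0)
set_airspeed(66.59): V ← 66.59 m/s
throttle_to(5736): rpm ← 5736
final state: V = 66.59 m/s, rpm = 5736 → n = rpm/60 = 95.600000 rev/s
J = V / (n·D) = 66.59 / (95.600000 × 3.603) = 0.193324
regime bands: climb J<0.5859 | cruise [0.5859, 1.1718) | windmill J≥1.1718
J = 0.1933 → climb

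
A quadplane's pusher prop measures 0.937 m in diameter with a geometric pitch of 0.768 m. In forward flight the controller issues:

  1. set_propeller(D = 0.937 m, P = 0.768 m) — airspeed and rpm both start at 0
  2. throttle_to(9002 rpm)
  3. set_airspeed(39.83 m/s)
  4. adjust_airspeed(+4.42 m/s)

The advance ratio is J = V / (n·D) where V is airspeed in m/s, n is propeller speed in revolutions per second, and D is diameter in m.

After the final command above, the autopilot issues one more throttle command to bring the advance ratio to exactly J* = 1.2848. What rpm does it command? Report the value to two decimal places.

set_propeller: D = 0.937 m, P = 0.768 m (p = P/D = 0.819637); state ← (V=0, rpm=0)
throttle_to(9002): rpm ← 9002
set_airspeed(39.83): V ← 39.83 m/s
adjust_airspeed(+4.42): V ← 39.83 +4.42 = 44.25 m/s
final state: V = 44.25 m/s, rpm = 9002 → n = rpm/60 = 150.033333 rev/s
target J* = 1.2848; solve J* = V/(n·D) for n: n = V/(J*·D) = 44.25/(1.2848 × 0.937) = 36.756839 rev/s
rpm = 60·n = 2205.410341

rpm = 2205.41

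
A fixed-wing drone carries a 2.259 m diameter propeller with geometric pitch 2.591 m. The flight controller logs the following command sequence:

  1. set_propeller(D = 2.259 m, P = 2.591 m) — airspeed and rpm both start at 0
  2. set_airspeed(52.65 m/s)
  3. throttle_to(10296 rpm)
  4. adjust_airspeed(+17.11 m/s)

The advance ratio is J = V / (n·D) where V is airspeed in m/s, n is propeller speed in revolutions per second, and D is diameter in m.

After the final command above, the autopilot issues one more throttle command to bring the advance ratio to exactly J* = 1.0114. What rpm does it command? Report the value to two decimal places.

set_propeller: D = 2.259 m, P = 2.591 m (p = P/D = 1.146968); state ← (V=0, rpm=0)
set_airspeed(52.65): V ← 52.65 m/s
throttle_to(10296): rpm ← 10296
adjust_airspeed(+17.11): V ← 52.65 +17.11 = 69.76 m/s
final state: V = 69.76 m/s, rpm = 10296 → n = rpm/60 = 171.600000 rev/s
target J* = 1.0114; solve J* = V/(n·D) for n: n = V/(J*·D) = 69.76/(1.0114 × 2.259) = 30.532846 rev/s
rpm = 60·n = 1831.970779

rpm = 1831.97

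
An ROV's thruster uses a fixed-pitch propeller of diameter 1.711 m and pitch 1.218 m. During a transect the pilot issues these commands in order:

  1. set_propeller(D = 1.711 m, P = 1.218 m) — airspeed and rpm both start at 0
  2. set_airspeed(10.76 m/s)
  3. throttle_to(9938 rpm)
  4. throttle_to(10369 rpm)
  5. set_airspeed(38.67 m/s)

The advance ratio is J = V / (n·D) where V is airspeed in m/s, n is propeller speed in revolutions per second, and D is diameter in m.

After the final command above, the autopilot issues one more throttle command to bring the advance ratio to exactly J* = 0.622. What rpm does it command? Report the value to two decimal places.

set_propeller: D = 1.711 m, P = 1.218 m (p = P/D = 0.711864); state ← (V=0, rpm=0)
set_airspeed(10.76): V ← 10.76 m/s
throttle_to(9938): rpm ← 9938
throttle_to(10369): rpm ← 10369
set_airspeed(38.67): V ← 38.67 m/s
final state: V = 38.67 m/s, rpm = 10369 → n = rpm/60 = 172.816667 rev/s
target J* = 0.622; solve J* = V/(n·D) for n: n = V/(J*·D) = 38.67/(0.622 × 1.711) = 36.335721 rev/s
rpm = 60·n = 2180.143238

rpm = 2180.14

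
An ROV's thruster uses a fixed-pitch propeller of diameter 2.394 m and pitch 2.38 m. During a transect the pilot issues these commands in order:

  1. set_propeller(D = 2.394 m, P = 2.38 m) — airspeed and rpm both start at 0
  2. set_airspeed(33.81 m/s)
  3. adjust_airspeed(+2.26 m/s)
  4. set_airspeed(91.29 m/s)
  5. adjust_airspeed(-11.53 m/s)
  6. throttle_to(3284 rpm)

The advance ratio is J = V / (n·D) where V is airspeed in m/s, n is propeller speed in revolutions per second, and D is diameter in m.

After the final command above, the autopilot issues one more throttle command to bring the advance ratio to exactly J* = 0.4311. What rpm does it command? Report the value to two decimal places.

rpm = 4636.97

set_propeller: D = 2.394 m, P = 2.38 m (p = P/D = 0.994152); state ← (V=0, rpm=0)
set_airspeed(33.81): V ← 33.81 m/s
adjust_airspeed(+2.26): V ← 33.81 +2.26 = 36.07 m/s
set_airspeed(91.29): V ← 91.29 m/s
adjust_airspeed(-11.53): V ← 91.29 -11.53 = 79.76 m/s
throttle_to(3284): rpm ← 3284
final state: V = 79.76 m/s, rpm = 3284 → n = rpm/60 = 54.733333 rev/s
target J* = 0.4311; solve J* = V/(n·D) for n: n = V/(J*·D) = 79.76/(0.4311 × 2.394) = 77.282823 rev/s
rpm = 60·n = 4636.969366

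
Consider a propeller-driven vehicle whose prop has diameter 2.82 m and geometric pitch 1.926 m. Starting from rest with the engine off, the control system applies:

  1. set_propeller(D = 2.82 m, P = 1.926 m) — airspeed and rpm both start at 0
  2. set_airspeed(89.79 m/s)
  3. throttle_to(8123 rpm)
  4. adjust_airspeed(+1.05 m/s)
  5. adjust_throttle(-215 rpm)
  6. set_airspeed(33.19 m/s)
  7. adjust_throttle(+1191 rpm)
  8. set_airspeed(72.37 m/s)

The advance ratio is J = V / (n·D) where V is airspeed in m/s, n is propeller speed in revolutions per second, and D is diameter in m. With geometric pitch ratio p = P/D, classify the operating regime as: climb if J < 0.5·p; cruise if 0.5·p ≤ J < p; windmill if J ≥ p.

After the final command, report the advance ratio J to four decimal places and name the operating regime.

set_propeller: D = 2.82 m, P = 1.926 m (p = P/D = 0.682979); state ← (V=0, rpm=0)
set_airspeed(89.79): V ← 89.79 m/s
throttle_to(8123): rpm ← 8123
adjust_airspeed(+1.05): V ← 89.79 +1.05 = 90.84 m/s
adjust_throttle(-215): rpm ← 8123 -215 = 7908
set_airspeed(33.19): V ← 33.19 m/s
adjust_throttle(+1191): rpm ← 7908 +1191 = 9099
set_airspeed(72.37): V ← 72.37 m/s
final state: V = 72.37 m/s, rpm = 9099 → n = rpm/60 = 151.650000 rev/s
J = V / (n·D) = 72.37 / (151.650000 × 2.82) = 0.169226
regime bands: climb J<0.3415 | cruise [0.3415, 0.6830) | windmill J≥0.6830
J = 0.1692 → climb

J = 0.1692, regime = climb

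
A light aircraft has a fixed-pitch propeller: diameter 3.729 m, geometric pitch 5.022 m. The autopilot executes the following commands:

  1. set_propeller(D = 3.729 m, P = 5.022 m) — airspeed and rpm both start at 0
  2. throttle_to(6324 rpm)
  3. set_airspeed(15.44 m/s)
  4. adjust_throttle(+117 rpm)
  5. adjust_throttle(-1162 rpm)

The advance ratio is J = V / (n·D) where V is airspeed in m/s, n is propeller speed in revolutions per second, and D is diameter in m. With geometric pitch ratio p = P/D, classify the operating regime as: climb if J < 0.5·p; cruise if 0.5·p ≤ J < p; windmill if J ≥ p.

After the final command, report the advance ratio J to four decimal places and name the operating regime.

set_propeller: D = 3.729 m, P = 5.022 m (p = P/D = 1.346742); state ← (V=0, rpm=0)
throttle_to(6324): rpm ← 6324
set_airspeed(15.44): V ← 15.44 m/s
adjust_throttle(+117): rpm ← 6324 +117 = 6441
adjust_throttle(-1162): rpm ← 6441 -1162 = 5279
final state: V = 15.44 m/s, rpm = 5279 → n = rpm/60 = 87.983333 rev/s
J = V / (n·D) = 15.44 / (87.983333 × 3.729) = 0.047060
regime bands: climb J<0.6734 | cruise [0.6734, 1.3467) | windmill J≥1.3467
J = 0.0471 → climb

J = 0.0471, regime = climb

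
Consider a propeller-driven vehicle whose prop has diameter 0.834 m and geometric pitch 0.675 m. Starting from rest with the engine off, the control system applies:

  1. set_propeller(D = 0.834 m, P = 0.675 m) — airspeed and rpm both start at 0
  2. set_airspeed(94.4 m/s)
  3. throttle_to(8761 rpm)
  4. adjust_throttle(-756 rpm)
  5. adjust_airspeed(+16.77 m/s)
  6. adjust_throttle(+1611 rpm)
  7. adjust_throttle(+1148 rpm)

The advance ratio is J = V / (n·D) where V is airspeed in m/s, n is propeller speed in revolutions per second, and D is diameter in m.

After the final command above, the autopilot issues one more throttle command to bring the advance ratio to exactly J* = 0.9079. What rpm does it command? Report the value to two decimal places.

rpm = 8809.17

set_propeller: D = 0.834 m, P = 0.675 m (p = P/D = 0.809353); state ← (V=0, rpm=0)
set_airspeed(94.4): V ← 94.4 m/s
throttle_to(8761): rpm ← 8761
adjust_throttle(-756): rpm ← 8761 -756 = 8005
adjust_airspeed(+16.77): V ← 94.4 +16.77 = 111.17 m/s
adjust_throttle(+1611): rpm ← 8005 +1611 = 9616
adjust_throttle(+1148): rpm ← 9616 +1148 = 10764
final state: V = 111.17 m/s, rpm = 10764 → n = rpm/60 = 179.400000 rev/s
target J* = 0.9079; solve J* = V/(n·D) for n: n = V/(J*·D) = 111.17/(0.9079 × 0.834) = 146.819432 rev/s
rpm = 60·n = 8809.165907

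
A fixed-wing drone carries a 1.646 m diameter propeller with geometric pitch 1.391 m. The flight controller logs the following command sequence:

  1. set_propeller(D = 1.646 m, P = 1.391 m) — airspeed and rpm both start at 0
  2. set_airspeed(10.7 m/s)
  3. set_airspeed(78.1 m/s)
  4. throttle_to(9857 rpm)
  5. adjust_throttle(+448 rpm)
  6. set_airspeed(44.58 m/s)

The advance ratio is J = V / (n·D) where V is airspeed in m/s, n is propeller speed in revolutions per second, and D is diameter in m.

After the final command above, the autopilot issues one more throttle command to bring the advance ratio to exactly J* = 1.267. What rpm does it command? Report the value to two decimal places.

rpm = 1282.58

set_propeller: D = 1.646 m, P = 1.391 m (p = P/D = 0.845079); state ← (V=0, rpm=0)
set_airspeed(10.7): V ← 10.7 m/s
set_airspeed(78.1): V ← 78.1 m/s
throttle_to(9857): rpm ← 9857
adjust_throttle(+448): rpm ← 9857 +448 = 10305
set_airspeed(44.58): V ← 44.58 m/s
final state: V = 44.58 m/s, rpm = 10305 → n = rpm/60 = 171.750000 rev/s
target J* = 1.267; solve J* = V/(n·D) for n: n = V/(J*·D) = 44.58/(1.267 × 1.646) = 21.376353 rev/s
rpm = 60·n = 1282.581197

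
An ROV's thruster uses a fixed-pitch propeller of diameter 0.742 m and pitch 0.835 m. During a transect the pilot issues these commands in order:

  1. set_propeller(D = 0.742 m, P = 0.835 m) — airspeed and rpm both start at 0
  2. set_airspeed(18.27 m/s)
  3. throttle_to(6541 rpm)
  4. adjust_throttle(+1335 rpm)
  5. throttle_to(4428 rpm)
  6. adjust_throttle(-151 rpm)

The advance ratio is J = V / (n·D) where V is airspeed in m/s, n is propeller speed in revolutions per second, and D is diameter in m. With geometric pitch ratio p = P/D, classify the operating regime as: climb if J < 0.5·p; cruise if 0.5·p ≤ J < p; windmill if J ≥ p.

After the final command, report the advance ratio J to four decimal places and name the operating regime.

set_propeller: D = 0.742 m, P = 0.835 m (p = P/D = 1.125337); state ← (V=0, rpm=0)
set_airspeed(18.27): V ← 18.27 m/s
throttle_to(6541): rpm ← 6541
adjust_throttle(+1335): rpm ← 6541 +1335 = 7876
throttle_to(4428): rpm ← 4428
adjust_throttle(-151): rpm ← 4428 -151 = 4277
final state: V = 18.27 m/s, rpm = 4277 → n = rpm/60 = 71.283333 rev/s
J = V / (n·D) = 18.27 / (71.283333 × 0.742) = 0.345419
regime bands: climb J<0.5627 | cruise [0.5627, 1.1253) | windmill J≥1.1253
J = 0.3454 → climb

J = 0.3454, regime = climb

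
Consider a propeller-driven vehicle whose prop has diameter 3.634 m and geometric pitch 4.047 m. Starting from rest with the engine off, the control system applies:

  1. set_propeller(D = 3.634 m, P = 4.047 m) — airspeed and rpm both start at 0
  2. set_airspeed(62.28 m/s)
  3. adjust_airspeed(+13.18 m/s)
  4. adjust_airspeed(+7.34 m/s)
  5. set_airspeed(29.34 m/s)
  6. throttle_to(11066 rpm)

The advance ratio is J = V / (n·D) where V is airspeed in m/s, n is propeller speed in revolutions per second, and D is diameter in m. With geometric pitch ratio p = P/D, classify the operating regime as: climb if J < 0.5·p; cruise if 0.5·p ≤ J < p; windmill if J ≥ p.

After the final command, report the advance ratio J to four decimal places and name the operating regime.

set_propeller: D = 3.634 m, P = 4.047 m (p = P/D = 1.113649); state ← (V=0, rpm=0)
set_airspeed(62.28): V ← 62.28 m/s
adjust_airspeed(+13.18): V ← 62.28 +13.18 = 75.46 m/s
adjust_airspeed(+7.34): V ← 75.46 +7.34 = 82.8 m/s
set_airspeed(29.34): V ← 29.34 m/s
throttle_to(11066): rpm ← 11066
final state: V = 29.34 m/s, rpm = 11066 → n = rpm/60 = 184.433333 rev/s
J = V / (n·D) = 29.34 / (184.433333 × 3.634) = 0.043776
regime bands: climb J<0.5568 | cruise [0.5568, 1.1136) | windmill J≥1.1136
J = 0.0438 → climb

J = 0.0438, regime = climb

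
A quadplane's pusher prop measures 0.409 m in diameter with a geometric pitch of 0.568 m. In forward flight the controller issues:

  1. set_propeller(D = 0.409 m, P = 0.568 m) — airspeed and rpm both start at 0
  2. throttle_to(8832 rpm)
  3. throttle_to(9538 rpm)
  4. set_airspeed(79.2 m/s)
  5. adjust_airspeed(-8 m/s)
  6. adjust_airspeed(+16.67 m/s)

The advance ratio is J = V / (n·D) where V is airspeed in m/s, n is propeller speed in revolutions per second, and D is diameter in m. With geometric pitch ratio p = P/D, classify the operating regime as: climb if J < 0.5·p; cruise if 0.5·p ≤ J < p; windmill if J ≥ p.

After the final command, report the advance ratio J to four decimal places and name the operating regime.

J = 1.3515, regime = cruise

set_propeller: D = 0.409 m, P = 0.568 m (p = P/D = 1.388753); state ← (V=0, rpm=0)
throttle_to(8832): rpm ← 8832
throttle_to(9538): rpm ← 9538
set_airspeed(79.2): V ← 79.2 m/s
adjust_airspeed(-8): V ← 79.2 -8 = 71.2 m/s
adjust_airspeed(+16.67): V ← 71.2 +16.67 = 87.87 m/s
final state: V = 87.87 m/s, rpm = 9538 → n = rpm/60 = 158.966667 rev/s
J = V / (n·D) = 87.87 / (158.966667 × 0.409) = 1.351485
regime bands: climb J<0.6944 | cruise [0.6944, 1.3888) | windmill J≥1.3888
J = 1.3515 → cruise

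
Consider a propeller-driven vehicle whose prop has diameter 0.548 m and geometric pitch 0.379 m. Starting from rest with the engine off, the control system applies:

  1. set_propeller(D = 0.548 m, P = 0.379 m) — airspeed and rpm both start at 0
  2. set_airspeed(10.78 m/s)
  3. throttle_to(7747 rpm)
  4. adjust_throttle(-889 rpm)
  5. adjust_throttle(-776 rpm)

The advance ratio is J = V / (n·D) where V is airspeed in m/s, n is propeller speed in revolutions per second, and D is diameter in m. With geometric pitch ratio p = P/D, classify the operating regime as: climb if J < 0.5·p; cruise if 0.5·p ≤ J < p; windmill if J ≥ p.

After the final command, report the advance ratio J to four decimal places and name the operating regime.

J = 0.1941, regime = climb

set_propeller: D = 0.548 m, P = 0.379 m (p = P/D = 0.691606); state ← (V=0, rpm=0)
set_airspeed(10.78): V ← 10.78 m/s
throttle_to(7747): rpm ← 7747
adjust_throttle(-889): rpm ← 7747 -889 = 6858
adjust_throttle(-776): rpm ← 6858 -776 = 6082
final state: V = 10.78 m/s, rpm = 6082 → n = rpm/60 = 101.366667 rev/s
J = V / (n·D) = 10.78 / (101.366667 × 0.548) = 0.194063
regime bands: climb J<0.3458 | cruise [0.3458, 0.6916) | windmill J≥0.6916
J = 0.1941 → climb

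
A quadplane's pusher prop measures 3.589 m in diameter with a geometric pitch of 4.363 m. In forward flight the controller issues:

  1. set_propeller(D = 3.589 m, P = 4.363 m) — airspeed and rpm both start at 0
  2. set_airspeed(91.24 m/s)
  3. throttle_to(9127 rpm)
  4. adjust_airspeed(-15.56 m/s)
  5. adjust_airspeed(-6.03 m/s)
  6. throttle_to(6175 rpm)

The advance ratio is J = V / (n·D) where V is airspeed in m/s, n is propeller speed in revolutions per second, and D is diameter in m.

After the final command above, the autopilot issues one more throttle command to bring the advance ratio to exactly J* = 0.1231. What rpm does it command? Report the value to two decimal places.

rpm = 9458.90

set_propeller: D = 3.589 m, P = 4.363 m (p = P/D = 1.215659); state ← (V=0, rpm=0)
set_airspeed(91.24): V ← 91.24 m/s
throttle_to(9127): rpm ← 9127
adjust_airspeed(-15.56): V ← 91.24 -15.56 = 75.68 m/s
adjust_airspeed(-6.03): V ← 75.68 -6.03 = 69.65 m/s
throttle_to(6175): rpm ← 6175
final state: V = 69.65 m/s, rpm = 6175 → n = rpm/60 = 102.916667 rev/s
target J* = 0.1231; solve J* = V/(n·D) for n: n = V/(J*·D) = 69.65/(0.1231 × 3.589) = 157.648415 rev/s
rpm = 60·n = 9458.904917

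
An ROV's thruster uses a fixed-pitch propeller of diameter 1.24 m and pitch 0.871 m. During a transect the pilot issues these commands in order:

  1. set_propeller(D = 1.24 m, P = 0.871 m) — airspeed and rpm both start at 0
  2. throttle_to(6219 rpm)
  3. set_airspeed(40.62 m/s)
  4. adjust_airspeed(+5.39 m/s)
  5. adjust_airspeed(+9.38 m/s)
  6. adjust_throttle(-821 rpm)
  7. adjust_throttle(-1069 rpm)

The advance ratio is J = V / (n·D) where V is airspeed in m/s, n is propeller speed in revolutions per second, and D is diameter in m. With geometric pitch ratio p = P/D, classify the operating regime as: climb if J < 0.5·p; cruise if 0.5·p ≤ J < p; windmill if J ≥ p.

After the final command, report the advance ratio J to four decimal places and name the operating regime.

J = 0.6191, regime = cruise

set_propeller: D = 1.24 m, P = 0.871 m (p = P/D = 0.702419); state ← (V=0, rpm=0)
throttle_to(6219): rpm ← 6219
set_airspeed(40.62): V ← 40.62 m/s
adjust_airspeed(+5.39): V ← 40.62 +5.39 = 46.01 m/s
adjust_airspeed(+9.38): V ← 46.01 +9.38 = 55.39 m/s
adjust_throttle(-821): rpm ← 6219 -821 = 5398
adjust_throttle(-1069): rpm ← 5398 -1069 = 4329
final state: V = 55.39 m/s, rpm = 4329 → n = rpm/60 = 72.150000 rev/s
J = V / (n·D) = 55.39 / (72.150000 × 1.24) = 0.619118
regime bands: climb J<0.3512 | cruise [0.3512, 0.7024) | windmill J≥0.7024
J = 0.6191 → cruise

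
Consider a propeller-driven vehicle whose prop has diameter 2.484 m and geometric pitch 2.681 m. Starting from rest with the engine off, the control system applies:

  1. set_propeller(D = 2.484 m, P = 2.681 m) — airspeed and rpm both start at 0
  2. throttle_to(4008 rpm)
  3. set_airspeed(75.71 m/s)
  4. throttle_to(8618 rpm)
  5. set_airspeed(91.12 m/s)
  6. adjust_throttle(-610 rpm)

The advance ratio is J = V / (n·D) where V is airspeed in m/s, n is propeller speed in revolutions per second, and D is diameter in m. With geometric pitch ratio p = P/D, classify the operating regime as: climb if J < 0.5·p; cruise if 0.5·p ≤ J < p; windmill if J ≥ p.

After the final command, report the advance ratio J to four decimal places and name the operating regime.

set_propeller: D = 2.484 m, P = 2.681 m (p = P/D = 1.079308); state ← (V=0, rpm=0)
throttle_to(4008): rpm ← 4008
set_airspeed(75.71): V ← 75.71 m/s
throttle_to(8618): rpm ← 8618
set_airspeed(91.12): V ← 91.12 m/s
adjust_throttle(-610): rpm ← 8618 -610 = 8008
final state: V = 91.12 m/s, rpm = 8008 → n = rpm/60 = 133.466667 rev/s
J = V / (n·D) = 91.12 / (133.466667 × 2.484) = 0.274846
regime bands: climb J<0.5397 | cruise [0.5397, 1.0793) | windmill J≥1.0793
J = 0.2748 → climb

J = 0.2748, regime = climb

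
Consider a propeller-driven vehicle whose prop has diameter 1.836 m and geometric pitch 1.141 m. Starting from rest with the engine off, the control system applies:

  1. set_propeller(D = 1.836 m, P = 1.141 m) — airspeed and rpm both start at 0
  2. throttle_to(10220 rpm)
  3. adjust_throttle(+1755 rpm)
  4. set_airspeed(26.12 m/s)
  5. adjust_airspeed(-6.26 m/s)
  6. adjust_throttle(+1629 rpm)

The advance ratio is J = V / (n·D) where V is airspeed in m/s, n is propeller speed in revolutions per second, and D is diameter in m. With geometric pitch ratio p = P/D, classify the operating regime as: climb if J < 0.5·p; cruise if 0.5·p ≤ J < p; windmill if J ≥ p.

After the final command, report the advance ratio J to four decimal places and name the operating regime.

set_propeller: D = 1.836 m, P = 1.141 m (p = P/D = 0.621460); state ← (V=0, rpm=0)
throttle_to(10220): rpm ← 10220
adjust_throttle(+1755): rpm ← 10220 +1755 = 11975
set_airspeed(26.12): V ← 26.12 m/s
adjust_airspeed(-6.26): V ← 26.12 -6.26 = 19.86 m/s
adjust_throttle(+1629): rpm ← 11975 +1629 = 13604
final state: V = 19.86 m/s, rpm = 13604 → n = rpm/60 = 226.733333 rev/s
J = V / (n·D) = 19.86 / (226.733333 × 1.836) = 0.047708
regime bands: climb J<0.3107 | cruise [0.3107, 0.6215) | windmill J≥0.6215
J = 0.0477 → climb

J = 0.0477, regime = climb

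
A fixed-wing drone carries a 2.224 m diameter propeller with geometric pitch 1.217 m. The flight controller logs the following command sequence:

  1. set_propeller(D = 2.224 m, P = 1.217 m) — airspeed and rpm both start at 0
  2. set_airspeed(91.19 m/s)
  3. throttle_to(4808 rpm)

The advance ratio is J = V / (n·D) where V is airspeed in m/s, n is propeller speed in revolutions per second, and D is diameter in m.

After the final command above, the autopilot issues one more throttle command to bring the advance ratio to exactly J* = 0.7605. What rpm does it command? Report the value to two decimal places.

set_propeller: D = 2.224 m, P = 1.217 m (p = P/D = 0.547212); state ← (V=0, rpm=0)
set_airspeed(91.19): V ← 91.19 m/s
throttle_to(4808): rpm ← 4808
final state: V = 91.19 m/s, rpm = 4808 → n = rpm/60 = 80.133333 rev/s
target J* = 0.7605; solve J* = V/(n·D) for n: n = V/(J*·D) = 91.19/(0.7605 × 2.224) = 53.915448 rev/s
rpm = 60·n = 3234.926851

rpm = 3234.93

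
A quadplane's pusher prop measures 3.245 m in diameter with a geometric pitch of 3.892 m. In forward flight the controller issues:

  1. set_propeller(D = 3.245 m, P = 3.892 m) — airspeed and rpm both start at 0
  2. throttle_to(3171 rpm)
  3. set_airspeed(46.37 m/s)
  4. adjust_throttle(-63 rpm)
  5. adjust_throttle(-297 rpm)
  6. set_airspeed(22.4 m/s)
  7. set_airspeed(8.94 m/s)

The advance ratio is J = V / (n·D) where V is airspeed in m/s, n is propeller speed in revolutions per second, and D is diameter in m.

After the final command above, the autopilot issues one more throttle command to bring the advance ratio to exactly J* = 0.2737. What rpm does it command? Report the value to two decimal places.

set_propeller: D = 3.245 m, P = 3.892 m (p = P/D = 1.199384); state ← (V=0, rpm=0)
throttle_to(3171): rpm ← 3171
set_airspeed(46.37): V ← 46.37 m/s
adjust_throttle(-63): rpm ← 3171 -63 = 3108
adjust_throttle(-297): rpm ← 3108 -297 = 2811
set_airspeed(22.4): V ← 22.4 m/s
set_airspeed(8.94): V ← 8.94 m/s
final state: V = 8.94 m/s, rpm = 2811 → n = rpm/60 = 46.850000 rev/s
target J* = 0.2737; solve J* = V/(n·D) for n: n = V/(J*·D) = 8.94/(0.2737 × 3.245) = 10.065794 rev/s
rpm = 60·n = 603.947615

rpm = 603.95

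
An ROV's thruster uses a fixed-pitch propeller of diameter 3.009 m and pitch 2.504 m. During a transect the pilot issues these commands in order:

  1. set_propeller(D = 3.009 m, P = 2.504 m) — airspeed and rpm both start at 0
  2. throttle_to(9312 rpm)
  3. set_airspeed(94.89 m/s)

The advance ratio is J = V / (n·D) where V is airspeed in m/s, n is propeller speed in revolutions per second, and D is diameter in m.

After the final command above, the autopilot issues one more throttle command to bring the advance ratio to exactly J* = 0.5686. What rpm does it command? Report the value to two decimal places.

set_propeller: D = 3.009 m, P = 2.504 m (p = P/D = 0.832170); state ← (V=0, rpm=0)
throttle_to(9312): rpm ← 9312
set_airspeed(94.89): V ← 94.89 m/s
final state: V = 94.89 m/s, rpm = 9312 → n = rpm/60 = 155.200000 rev/s
target J* = 0.5686; solve J* = V/(n·D) for n: n = V/(J*·D) = 94.89/(0.5686 × 3.009) = 55.461473 rev/s
rpm = 60·n = 3327.688409

rpm = 3327.69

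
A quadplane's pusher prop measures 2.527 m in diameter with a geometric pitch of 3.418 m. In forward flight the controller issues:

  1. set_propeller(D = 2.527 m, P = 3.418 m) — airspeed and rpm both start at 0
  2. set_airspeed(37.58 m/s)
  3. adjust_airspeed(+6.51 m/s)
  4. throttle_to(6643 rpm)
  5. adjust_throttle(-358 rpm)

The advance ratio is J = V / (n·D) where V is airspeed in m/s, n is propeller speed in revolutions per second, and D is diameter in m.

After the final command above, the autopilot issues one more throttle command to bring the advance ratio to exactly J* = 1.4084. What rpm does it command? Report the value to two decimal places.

set_propeller: D = 2.527 m, P = 3.418 m (p = P/D = 1.352592); state ← (V=0, rpm=0)
set_airspeed(37.58): V ← 37.58 m/s
adjust_airspeed(+6.51): V ← 37.58 +6.51 = 44.09 m/s
throttle_to(6643): rpm ← 6643
adjust_throttle(-358): rpm ← 6643 -358 = 6285
final state: V = 44.09 m/s, rpm = 6285 → n = rpm/60 = 104.750000 rev/s
target J* = 1.4084; solve J* = V/(n·D) for n: n = V/(J*·D) = 44.09/(1.4084 × 2.527) = 12.388218 rev/s
rpm = 60·n = 743.293082

rpm = 743.29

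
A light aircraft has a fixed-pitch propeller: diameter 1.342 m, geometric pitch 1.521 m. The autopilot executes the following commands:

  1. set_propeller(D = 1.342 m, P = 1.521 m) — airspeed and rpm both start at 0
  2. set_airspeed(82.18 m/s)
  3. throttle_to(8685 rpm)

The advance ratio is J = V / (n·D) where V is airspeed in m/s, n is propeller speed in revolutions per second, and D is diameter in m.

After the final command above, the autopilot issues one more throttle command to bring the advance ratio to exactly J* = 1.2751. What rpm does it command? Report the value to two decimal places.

set_propeller: D = 1.342 m, P = 1.521 m (p = P/D = 1.133383); state ← (V=0, rpm=0)
set_airspeed(82.18): V ← 82.18 m/s
throttle_to(8685): rpm ← 8685
final state: V = 82.18 m/s, rpm = 8685 → n = rpm/60 = 144.750000 rev/s
target J* = 1.2751; solve J* = V/(n·D) for n: n = V/(J*·D) = 82.18/(1.2751 × 1.342) = 48.025221 rev/s
rpm = 60·n = 2881.513282

rpm = 2881.51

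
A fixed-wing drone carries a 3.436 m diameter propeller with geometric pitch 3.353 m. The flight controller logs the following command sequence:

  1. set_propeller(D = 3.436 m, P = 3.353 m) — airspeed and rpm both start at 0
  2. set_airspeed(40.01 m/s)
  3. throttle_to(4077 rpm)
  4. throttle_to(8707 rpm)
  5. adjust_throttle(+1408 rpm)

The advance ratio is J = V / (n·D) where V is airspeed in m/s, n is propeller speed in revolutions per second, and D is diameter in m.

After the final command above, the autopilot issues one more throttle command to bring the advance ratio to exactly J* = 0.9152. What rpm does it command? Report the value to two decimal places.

rpm = 763.40

set_propeller: D = 3.436 m, P = 3.353 m (p = P/D = 0.975844); state ← (V=0, rpm=0)
set_airspeed(40.01): V ← 40.01 m/s
throttle_to(4077): rpm ← 4077
throttle_to(8707): rpm ← 8707
adjust_throttle(+1408): rpm ← 8707 +1408 = 10115
final state: V = 40.01 m/s, rpm = 10115 → n = rpm/60 = 168.583333 rev/s
target J* = 0.9152; solve J* = V/(n·D) for n: n = V/(J*·D) = 40.01/(0.9152 × 3.436) = 12.723289 rev/s
rpm = 60·n = 763.397327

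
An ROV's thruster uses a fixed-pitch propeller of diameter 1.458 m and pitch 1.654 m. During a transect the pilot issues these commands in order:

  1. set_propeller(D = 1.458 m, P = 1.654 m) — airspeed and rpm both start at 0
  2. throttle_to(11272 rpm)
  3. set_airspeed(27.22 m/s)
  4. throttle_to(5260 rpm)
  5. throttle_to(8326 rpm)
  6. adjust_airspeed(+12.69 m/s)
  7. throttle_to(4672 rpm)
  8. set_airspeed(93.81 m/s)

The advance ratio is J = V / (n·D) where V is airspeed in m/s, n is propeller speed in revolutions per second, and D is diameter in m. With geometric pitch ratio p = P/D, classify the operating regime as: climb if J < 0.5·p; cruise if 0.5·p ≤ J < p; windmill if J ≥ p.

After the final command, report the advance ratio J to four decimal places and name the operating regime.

J = 0.8263, regime = cruise

set_propeller: D = 1.458 m, P = 1.654 m (p = P/D = 1.134431); state ← (V=0, rpm=0)
throttle_to(11272): rpm ← 11272
set_airspeed(27.22): V ← 27.22 m/s
throttle_to(5260): rpm ← 5260
throttle_to(8326): rpm ← 8326
adjust_airspeed(+12.69): V ← 27.22 +12.69 = 39.91 m/s
throttle_to(4672): rpm ← 4672
set_airspeed(93.81): V ← 93.81 m/s
final state: V = 93.81 m/s, rpm = 4672 → n = rpm/60 = 77.866667 rev/s
J = V / (n·D) = 93.81 / (77.866667 × 1.458) = 0.826304
regime bands: climb J<0.5672 | cruise [0.5672, 1.1344) | windmill J≥1.1344
J = 0.8263 → cruise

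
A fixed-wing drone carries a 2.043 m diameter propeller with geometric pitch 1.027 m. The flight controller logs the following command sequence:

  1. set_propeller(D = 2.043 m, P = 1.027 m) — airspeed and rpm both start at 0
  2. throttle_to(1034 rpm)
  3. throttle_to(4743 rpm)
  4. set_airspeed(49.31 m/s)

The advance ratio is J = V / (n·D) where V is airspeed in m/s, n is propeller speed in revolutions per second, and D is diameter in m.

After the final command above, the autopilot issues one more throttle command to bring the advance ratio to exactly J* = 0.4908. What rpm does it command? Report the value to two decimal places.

set_propeller: D = 2.043 m, P = 1.027 m (p = P/D = 0.502692); state ← (V=0, rpm=0)
throttle_to(1034): rpm ← 1034
throttle_to(4743): rpm ← 4743
set_airspeed(49.31): V ← 49.31 m/s
final state: V = 49.31 m/s, rpm = 4743 → n = rpm/60 = 79.050000 rev/s
target J* = 0.4908; solve J* = V/(n·D) for n: n = V/(J*·D) = 49.31/(0.4908 × 2.043) = 49.177006 rev/s
rpm = 60·n = 2950.620342

rpm = 2950.62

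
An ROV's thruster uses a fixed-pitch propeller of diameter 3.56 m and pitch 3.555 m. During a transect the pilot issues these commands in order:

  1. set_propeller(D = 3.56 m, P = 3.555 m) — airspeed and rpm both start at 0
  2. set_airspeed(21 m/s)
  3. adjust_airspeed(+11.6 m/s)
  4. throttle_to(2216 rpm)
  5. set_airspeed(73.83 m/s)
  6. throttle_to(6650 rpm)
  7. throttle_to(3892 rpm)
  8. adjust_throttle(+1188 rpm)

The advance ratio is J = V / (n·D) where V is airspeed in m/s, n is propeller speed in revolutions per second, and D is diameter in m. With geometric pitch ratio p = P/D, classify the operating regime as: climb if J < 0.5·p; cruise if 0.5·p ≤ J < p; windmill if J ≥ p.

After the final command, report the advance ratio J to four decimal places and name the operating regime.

J = 0.2449, regime = climb

set_propeller: D = 3.56 m, P = 3.555 m (p = P/D = 0.998596); state ← (V=0, rpm=0)
set_airspeed(21): V ← 21 m/s
adjust_airspeed(+11.6): V ← 21 +11.6 = 32.6 m/s
throttle_to(2216): rpm ← 2216
set_airspeed(73.83): V ← 73.83 m/s
throttle_to(6650): rpm ← 6650
throttle_to(3892): rpm ← 3892
adjust_throttle(+1188): rpm ← 3892 +1188 = 5080
final state: V = 73.83 m/s, rpm = 5080 → n = rpm/60 = 84.666667 rev/s
J = V / (n·D) = 73.83 / (84.666667 × 3.56) = 0.244946
regime bands: climb J<0.4993 | cruise [0.4993, 0.9986) | windmill J≥0.9986
J = 0.2449 → climb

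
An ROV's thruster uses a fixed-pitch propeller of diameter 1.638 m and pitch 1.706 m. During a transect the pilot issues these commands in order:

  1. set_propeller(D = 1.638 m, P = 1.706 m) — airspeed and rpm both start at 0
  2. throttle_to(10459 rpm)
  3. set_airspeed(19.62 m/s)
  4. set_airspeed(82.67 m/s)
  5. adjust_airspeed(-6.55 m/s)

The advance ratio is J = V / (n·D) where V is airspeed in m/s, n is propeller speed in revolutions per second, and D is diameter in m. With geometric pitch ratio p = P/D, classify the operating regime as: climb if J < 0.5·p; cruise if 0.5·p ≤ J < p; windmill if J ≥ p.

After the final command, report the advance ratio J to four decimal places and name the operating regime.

set_propeller: D = 1.638 m, P = 1.706 m (p = P/D = 1.041514); state ← (V=0, rpm=0)
throttle_to(10459): rpm ← 10459
set_airspeed(19.62): V ← 19.62 m/s
set_airspeed(82.67): V ← 82.67 m/s
adjust_airspeed(-6.55): V ← 82.67 -6.55 = 76.12 m/s
final state: V = 76.12 m/s, rpm = 10459 → n = rpm/60 = 174.316667 rev/s
J = V / (n·D) = 76.12 / (174.316667 × 1.638) = 0.266591
regime bands: climb J<0.5208 | cruise [0.5208, 1.0415) | windmill J≥1.0415
J = 0.2666 → climb

J = 0.2666, regime = climb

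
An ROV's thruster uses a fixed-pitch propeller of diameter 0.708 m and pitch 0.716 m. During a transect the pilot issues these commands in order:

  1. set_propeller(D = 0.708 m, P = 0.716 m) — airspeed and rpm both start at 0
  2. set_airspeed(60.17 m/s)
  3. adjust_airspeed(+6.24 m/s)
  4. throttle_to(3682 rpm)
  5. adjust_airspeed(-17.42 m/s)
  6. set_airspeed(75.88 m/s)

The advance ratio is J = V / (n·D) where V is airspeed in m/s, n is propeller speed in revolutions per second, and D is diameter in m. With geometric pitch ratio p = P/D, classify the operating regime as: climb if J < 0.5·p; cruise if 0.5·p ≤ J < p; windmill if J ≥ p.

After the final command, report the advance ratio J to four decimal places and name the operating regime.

J = 1.7465, regime = windmill

set_propeller: D = 0.708 m, P = 0.716 m (p = P/D = 1.011299); state ← (V=0, rpm=0)
set_airspeed(60.17): V ← 60.17 m/s
adjust_airspeed(+6.24): V ← 60.17 +6.24 = 66.41 m/s
throttle_to(3682): rpm ← 3682
adjust_airspeed(-17.42): V ← 66.41 -17.42 = 48.99 m/s
set_airspeed(75.88): V ← 75.88 m/s
final state: V = 75.88 m/s, rpm = 3682 → n = rpm/60 = 61.366667 rev/s
J = V / (n·D) = 75.88 / (61.366667 × 0.708) = 1.746472
regime bands: climb J<0.5056 | cruise [0.5056, 1.0113) | windmill J≥1.0113
J = 1.7465 → windmill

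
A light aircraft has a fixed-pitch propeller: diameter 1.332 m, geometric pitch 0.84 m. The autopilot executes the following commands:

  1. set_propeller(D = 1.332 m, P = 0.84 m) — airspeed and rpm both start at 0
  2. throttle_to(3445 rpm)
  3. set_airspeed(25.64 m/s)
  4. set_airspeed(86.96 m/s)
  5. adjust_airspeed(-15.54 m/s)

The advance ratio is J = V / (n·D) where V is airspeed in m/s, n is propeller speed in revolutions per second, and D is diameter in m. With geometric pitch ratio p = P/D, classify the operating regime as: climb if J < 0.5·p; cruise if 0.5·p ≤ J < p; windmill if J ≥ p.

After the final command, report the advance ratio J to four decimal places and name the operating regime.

J = 0.9339, regime = windmill

set_propeller: D = 1.332 m, P = 0.84 m (p = P/D = 0.630631); state ← (V=0, rpm=0)
throttle_to(3445): rpm ← 3445
set_airspeed(25.64): V ← 25.64 m/s
set_airspeed(86.96): V ← 86.96 m/s
adjust_airspeed(-15.54): V ← 86.96 -15.54 = 71.42 m/s
final state: V = 71.42 m/s, rpm = 3445 → n = rpm/60 = 57.416667 rev/s
J = V / (n·D) = 71.42 / (57.416667 × 1.332) = 0.933851
regime bands: climb J<0.3153 | cruise [0.3153, 0.6306) | windmill J≥0.6306
J = 0.9339 → windmill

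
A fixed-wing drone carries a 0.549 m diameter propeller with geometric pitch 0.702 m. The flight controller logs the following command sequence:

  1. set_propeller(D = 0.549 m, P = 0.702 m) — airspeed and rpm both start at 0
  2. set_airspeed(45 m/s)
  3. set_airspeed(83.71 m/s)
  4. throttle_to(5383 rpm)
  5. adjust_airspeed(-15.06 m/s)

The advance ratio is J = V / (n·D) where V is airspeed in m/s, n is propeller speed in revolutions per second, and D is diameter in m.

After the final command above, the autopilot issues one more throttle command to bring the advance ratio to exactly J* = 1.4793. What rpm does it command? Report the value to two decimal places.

rpm = 5071.81

set_propeller: D = 0.549 m, P = 0.702 m (p = P/D = 1.278689); state ← (V=0, rpm=0)
set_airspeed(45): V ← 45 m/s
set_airspeed(83.71): V ← 83.71 m/s
throttle_to(5383): rpm ← 5383
adjust_airspeed(-15.06): V ← 83.71 -15.06 = 68.65 m/s
final state: V = 68.65 m/s, rpm = 5383 → n = rpm/60 = 89.716667 rev/s
target J* = 1.4793; solve J* = V/(n·D) for n: n = V/(J*·D) = 68.65/(1.4793 × 0.549) = 84.530208 rev/s
rpm = 60·n = 5071.812506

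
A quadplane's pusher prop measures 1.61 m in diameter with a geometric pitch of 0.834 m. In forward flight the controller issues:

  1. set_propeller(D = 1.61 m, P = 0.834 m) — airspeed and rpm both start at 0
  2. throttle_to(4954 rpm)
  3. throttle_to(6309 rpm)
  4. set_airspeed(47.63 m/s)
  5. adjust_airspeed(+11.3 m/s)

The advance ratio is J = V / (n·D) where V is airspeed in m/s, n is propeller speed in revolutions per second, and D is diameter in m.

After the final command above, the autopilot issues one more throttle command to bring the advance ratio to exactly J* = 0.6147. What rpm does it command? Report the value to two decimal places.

set_propeller: D = 1.61 m, P = 0.834 m (p = P/D = 0.518012); state ← (V=0, rpm=0)
throttle_to(4954): rpm ← 4954
throttle_to(6309): rpm ← 6309
set_airspeed(47.63): V ← 47.63 m/s
adjust_airspeed(+11.3): V ← 47.63 +11.3 = 58.93 m/s
final state: V = 58.93 m/s, rpm = 6309 → n = rpm/60 = 105.150000 rev/s
target J* = 0.6147; solve J* = V/(n·D) for n: n = V/(J*·D) = 58.93/(0.6147 × 1.61) = 59.545281 rev/s
rpm = 60·n = 3572.716884

rpm = 3572.72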